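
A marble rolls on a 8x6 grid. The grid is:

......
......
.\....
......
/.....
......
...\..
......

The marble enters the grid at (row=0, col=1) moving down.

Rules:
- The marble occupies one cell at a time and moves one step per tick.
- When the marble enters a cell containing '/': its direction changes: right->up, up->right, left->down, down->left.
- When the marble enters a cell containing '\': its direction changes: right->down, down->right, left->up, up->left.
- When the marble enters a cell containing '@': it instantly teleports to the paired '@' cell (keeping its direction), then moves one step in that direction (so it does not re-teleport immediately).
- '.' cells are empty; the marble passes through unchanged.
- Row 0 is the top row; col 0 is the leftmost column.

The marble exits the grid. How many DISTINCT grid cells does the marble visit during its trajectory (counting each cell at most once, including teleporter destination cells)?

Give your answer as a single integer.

Answer: 7

Derivation:
Step 1: enter (0,1), '.' pass, move down to (1,1)
Step 2: enter (1,1), '.' pass, move down to (2,1)
Step 3: enter (2,1), '\' deflects down->right, move right to (2,2)
Step 4: enter (2,2), '.' pass, move right to (2,3)
Step 5: enter (2,3), '.' pass, move right to (2,4)
Step 6: enter (2,4), '.' pass, move right to (2,5)
Step 7: enter (2,5), '.' pass, move right to (2,6)
Step 8: at (2,6) — EXIT via right edge, pos 2
Distinct cells visited: 7 (path length 7)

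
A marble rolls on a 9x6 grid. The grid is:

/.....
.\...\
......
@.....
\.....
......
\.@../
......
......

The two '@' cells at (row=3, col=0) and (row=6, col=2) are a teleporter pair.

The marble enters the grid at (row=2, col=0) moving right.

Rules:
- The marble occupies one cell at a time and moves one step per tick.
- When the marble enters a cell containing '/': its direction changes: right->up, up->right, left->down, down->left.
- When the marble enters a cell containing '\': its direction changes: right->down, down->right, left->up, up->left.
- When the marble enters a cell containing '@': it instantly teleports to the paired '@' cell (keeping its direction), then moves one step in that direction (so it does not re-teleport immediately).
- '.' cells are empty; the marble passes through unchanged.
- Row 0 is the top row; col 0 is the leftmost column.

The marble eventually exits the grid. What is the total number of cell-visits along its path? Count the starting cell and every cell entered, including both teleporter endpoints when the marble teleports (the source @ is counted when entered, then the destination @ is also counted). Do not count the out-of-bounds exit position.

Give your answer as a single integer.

Step 1: enter (2,0), '.' pass, move right to (2,1)
Step 2: enter (2,1), '.' pass, move right to (2,2)
Step 3: enter (2,2), '.' pass, move right to (2,3)
Step 4: enter (2,3), '.' pass, move right to (2,4)
Step 5: enter (2,4), '.' pass, move right to (2,5)
Step 6: enter (2,5), '.' pass, move right to (2,6)
Step 7: at (2,6) — EXIT via right edge, pos 2
Path length (cell visits): 6

Answer: 6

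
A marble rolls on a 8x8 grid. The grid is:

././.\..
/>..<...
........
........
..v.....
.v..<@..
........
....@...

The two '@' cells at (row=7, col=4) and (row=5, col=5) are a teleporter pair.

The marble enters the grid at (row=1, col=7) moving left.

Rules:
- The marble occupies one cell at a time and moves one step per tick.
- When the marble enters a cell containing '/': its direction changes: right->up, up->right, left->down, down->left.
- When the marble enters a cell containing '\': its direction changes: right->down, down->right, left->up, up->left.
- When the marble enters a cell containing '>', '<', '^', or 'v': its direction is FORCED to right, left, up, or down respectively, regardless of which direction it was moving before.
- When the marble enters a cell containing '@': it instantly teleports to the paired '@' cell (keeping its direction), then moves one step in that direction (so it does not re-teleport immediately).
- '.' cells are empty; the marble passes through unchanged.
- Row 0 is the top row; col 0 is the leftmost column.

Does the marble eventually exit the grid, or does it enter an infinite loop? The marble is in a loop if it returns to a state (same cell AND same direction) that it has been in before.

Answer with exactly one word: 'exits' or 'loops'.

Answer: loops

Derivation:
Step 1: enter (1,7), '.' pass, move left to (1,6)
Step 2: enter (1,6), '.' pass, move left to (1,5)
Step 3: enter (1,5), '.' pass, move left to (1,4)
Step 4: enter (1,4), '<' forces left->left, move left to (1,3)
Step 5: enter (1,3), '.' pass, move left to (1,2)
Step 6: enter (1,2), '.' pass, move left to (1,1)
Step 7: enter (1,1), '>' forces left->right, move right to (1,2)
Step 8: enter (1,2), '.' pass, move right to (1,3)
Step 9: enter (1,3), '.' pass, move right to (1,4)
Step 10: enter (1,4), '<' forces right->left, move left to (1,3)
Step 11: at (1,3) dir=left — LOOP DETECTED (seen before)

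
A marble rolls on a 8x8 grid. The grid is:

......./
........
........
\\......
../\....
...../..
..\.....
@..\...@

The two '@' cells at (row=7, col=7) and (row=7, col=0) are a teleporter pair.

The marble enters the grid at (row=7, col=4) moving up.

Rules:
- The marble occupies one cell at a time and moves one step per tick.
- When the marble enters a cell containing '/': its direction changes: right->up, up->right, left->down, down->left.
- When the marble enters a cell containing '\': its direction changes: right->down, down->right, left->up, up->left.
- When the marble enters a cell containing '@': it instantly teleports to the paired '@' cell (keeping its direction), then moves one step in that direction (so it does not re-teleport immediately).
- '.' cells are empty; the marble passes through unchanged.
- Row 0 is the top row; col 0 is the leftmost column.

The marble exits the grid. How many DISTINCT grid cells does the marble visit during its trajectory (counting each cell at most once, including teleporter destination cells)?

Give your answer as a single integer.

Answer: 8

Derivation:
Step 1: enter (7,4), '.' pass, move up to (6,4)
Step 2: enter (6,4), '.' pass, move up to (5,4)
Step 3: enter (5,4), '.' pass, move up to (4,4)
Step 4: enter (4,4), '.' pass, move up to (3,4)
Step 5: enter (3,4), '.' pass, move up to (2,4)
Step 6: enter (2,4), '.' pass, move up to (1,4)
Step 7: enter (1,4), '.' pass, move up to (0,4)
Step 8: enter (0,4), '.' pass, move up to (-1,4)
Step 9: at (-1,4) — EXIT via top edge, pos 4
Distinct cells visited: 8 (path length 8)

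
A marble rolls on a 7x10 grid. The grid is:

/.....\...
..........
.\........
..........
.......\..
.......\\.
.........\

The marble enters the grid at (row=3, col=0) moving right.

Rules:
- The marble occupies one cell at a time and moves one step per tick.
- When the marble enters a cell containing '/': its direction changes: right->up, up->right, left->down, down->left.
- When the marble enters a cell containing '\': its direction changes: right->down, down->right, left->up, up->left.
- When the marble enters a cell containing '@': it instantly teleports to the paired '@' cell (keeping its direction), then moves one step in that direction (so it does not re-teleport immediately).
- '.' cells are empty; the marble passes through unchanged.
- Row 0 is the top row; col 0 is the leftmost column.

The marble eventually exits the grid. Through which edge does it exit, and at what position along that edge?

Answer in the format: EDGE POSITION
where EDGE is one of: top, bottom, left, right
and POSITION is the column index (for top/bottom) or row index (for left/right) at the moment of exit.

Answer: right 3

Derivation:
Step 1: enter (3,0), '.' pass, move right to (3,1)
Step 2: enter (3,1), '.' pass, move right to (3,2)
Step 3: enter (3,2), '.' pass, move right to (3,3)
Step 4: enter (3,3), '.' pass, move right to (3,4)
Step 5: enter (3,4), '.' pass, move right to (3,5)
Step 6: enter (3,5), '.' pass, move right to (3,6)
Step 7: enter (3,6), '.' pass, move right to (3,7)
Step 8: enter (3,7), '.' pass, move right to (3,8)
Step 9: enter (3,8), '.' pass, move right to (3,9)
Step 10: enter (3,9), '.' pass, move right to (3,10)
Step 11: at (3,10) — EXIT via right edge, pos 3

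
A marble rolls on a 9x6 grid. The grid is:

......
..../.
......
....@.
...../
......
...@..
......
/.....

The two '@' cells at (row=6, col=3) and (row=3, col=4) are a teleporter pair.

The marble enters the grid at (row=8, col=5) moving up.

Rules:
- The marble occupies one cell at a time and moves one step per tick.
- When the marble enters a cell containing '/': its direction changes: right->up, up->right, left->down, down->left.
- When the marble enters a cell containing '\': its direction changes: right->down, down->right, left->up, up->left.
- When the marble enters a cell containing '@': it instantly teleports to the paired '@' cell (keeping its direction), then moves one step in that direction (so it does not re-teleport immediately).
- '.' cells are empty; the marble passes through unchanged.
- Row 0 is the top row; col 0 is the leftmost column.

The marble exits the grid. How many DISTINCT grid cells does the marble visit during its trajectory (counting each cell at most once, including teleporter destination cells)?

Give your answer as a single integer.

Step 1: enter (8,5), '.' pass, move up to (7,5)
Step 2: enter (7,5), '.' pass, move up to (6,5)
Step 3: enter (6,5), '.' pass, move up to (5,5)
Step 4: enter (5,5), '.' pass, move up to (4,5)
Step 5: enter (4,5), '/' deflects up->right, move right to (4,6)
Step 6: at (4,6) — EXIT via right edge, pos 4
Distinct cells visited: 5 (path length 5)

Answer: 5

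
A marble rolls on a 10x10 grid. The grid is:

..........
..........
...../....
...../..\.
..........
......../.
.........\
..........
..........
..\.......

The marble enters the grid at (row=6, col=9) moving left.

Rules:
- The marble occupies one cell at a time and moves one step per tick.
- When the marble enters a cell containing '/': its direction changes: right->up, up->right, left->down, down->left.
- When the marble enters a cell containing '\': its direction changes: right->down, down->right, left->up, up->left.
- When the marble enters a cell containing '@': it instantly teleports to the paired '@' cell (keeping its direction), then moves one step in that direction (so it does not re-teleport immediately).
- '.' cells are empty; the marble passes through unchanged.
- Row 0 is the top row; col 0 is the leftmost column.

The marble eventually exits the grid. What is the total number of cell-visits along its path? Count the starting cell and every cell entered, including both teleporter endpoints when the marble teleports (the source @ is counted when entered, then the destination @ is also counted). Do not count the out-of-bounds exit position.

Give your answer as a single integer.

Answer: 7

Derivation:
Step 1: enter (6,9), '\' deflects left->up, move up to (5,9)
Step 2: enter (5,9), '.' pass, move up to (4,9)
Step 3: enter (4,9), '.' pass, move up to (3,9)
Step 4: enter (3,9), '.' pass, move up to (2,9)
Step 5: enter (2,9), '.' pass, move up to (1,9)
Step 6: enter (1,9), '.' pass, move up to (0,9)
Step 7: enter (0,9), '.' pass, move up to (-1,9)
Step 8: at (-1,9) — EXIT via top edge, pos 9
Path length (cell visits): 7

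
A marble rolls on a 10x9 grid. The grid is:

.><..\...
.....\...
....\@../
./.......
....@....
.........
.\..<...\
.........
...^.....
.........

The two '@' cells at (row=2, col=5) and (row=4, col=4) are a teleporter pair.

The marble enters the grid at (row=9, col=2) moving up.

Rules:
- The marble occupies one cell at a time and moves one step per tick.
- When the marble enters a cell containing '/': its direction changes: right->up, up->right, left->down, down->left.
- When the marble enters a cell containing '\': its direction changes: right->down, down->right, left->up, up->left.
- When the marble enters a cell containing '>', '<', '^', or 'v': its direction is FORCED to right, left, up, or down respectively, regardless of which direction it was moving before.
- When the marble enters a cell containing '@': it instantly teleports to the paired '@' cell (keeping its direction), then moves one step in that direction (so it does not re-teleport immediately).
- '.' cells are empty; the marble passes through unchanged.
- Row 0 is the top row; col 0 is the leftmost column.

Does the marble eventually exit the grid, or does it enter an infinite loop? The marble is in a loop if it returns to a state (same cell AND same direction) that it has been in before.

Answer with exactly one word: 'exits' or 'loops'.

Answer: loops

Derivation:
Step 1: enter (9,2), '.' pass, move up to (8,2)
Step 2: enter (8,2), '.' pass, move up to (7,2)
Step 3: enter (7,2), '.' pass, move up to (6,2)
Step 4: enter (6,2), '.' pass, move up to (5,2)
Step 5: enter (5,2), '.' pass, move up to (4,2)
Step 6: enter (4,2), '.' pass, move up to (3,2)
Step 7: enter (3,2), '.' pass, move up to (2,2)
Step 8: enter (2,2), '.' pass, move up to (1,2)
Step 9: enter (1,2), '.' pass, move up to (0,2)
Step 10: enter (0,2), '<' forces up->left, move left to (0,1)
Step 11: enter (0,1), '>' forces left->right, move right to (0,2)
Step 12: enter (0,2), '<' forces right->left, move left to (0,1)
Step 13: at (0,1) dir=left — LOOP DETECTED (seen before)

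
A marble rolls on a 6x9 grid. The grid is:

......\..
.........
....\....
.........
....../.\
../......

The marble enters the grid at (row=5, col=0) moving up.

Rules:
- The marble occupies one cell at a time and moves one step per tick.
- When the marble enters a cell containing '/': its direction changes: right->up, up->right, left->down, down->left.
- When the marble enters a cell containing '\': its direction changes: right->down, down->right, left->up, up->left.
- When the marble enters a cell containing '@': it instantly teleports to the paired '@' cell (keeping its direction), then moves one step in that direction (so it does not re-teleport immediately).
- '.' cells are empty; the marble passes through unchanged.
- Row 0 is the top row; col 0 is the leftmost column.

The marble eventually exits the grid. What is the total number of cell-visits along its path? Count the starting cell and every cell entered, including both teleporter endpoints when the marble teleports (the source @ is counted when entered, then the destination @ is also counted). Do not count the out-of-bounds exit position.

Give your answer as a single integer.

Answer: 6

Derivation:
Step 1: enter (5,0), '.' pass, move up to (4,0)
Step 2: enter (4,0), '.' pass, move up to (3,0)
Step 3: enter (3,0), '.' pass, move up to (2,0)
Step 4: enter (2,0), '.' pass, move up to (1,0)
Step 5: enter (1,0), '.' pass, move up to (0,0)
Step 6: enter (0,0), '.' pass, move up to (-1,0)
Step 7: at (-1,0) — EXIT via top edge, pos 0
Path length (cell visits): 6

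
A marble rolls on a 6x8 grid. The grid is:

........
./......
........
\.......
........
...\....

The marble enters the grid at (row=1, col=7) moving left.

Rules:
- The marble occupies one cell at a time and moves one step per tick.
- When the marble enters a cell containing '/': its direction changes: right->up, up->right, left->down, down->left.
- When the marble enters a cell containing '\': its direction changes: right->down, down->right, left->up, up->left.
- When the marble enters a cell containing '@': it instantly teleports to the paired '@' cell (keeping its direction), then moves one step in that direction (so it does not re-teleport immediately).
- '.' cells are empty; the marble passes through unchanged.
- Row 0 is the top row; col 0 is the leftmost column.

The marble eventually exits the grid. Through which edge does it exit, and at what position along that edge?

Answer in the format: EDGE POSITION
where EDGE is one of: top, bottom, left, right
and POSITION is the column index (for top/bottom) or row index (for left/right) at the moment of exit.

Answer: bottom 1

Derivation:
Step 1: enter (1,7), '.' pass, move left to (1,6)
Step 2: enter (1,6), '.' pass, move left to (1,5)
Step 3: enter (1,5), '.' pass, move left to (1,4)
Step 4: enter (1,4), '.' pass, move left to (1,3)
Step 5: enter (1,3), '.' pass, move left to (1,2)
Step 6: enter (1,2), '.' pass, move left to (1,1)
Step 7: enter (1,1), '/' deflects left->down, move down to (2,1)
Step 8: enter (2,1), '.' pass, move down to (3,1)
Step 9: enter (3,1), '.' pass, move down to (4,1)
Step 10: enter (4,1), '.' pass, move down to (5,1)
Step 11: enter (5,1), '.' pass, move down to (6,1)
Step 12: at (6,1) — EXIT via bottom edge, pos 1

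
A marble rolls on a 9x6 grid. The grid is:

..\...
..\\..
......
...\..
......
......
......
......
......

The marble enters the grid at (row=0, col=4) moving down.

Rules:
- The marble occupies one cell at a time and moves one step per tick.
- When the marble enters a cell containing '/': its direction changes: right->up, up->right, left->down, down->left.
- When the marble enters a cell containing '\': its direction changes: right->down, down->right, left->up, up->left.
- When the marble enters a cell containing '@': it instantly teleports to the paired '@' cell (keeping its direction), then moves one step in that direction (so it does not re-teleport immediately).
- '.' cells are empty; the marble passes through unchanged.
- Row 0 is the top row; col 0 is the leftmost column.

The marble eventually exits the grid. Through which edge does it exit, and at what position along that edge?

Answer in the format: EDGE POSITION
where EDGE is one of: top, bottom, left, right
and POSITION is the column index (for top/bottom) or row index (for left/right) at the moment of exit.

Answer: bottom 4

Derivation:
Step 1: enter (0,4), '.' pass, move down to (1,4)
Step 2: enter (1,4), '.' pass, move down to (2,4)
Step 3: enter (2,4), '.' pass, move down to (3,4)
Step 4: enter (3,4), '.' pass, move down to (4,4)
Step 5: enter (4,4), '.' pass, move down to (5,4)
Step 6: enter (5,4), '.' pass, move down to (6,4)
Step 7: enter (6,4), '.' pass, move down to (7,4)
Step 8: enter (7,4), '.' pass, move down to (8,4)
Step 9: enter (8,4), '.' pass, move down to (9,4)
Step 10: at (9,4) — EXIT via bottom edge, pos 4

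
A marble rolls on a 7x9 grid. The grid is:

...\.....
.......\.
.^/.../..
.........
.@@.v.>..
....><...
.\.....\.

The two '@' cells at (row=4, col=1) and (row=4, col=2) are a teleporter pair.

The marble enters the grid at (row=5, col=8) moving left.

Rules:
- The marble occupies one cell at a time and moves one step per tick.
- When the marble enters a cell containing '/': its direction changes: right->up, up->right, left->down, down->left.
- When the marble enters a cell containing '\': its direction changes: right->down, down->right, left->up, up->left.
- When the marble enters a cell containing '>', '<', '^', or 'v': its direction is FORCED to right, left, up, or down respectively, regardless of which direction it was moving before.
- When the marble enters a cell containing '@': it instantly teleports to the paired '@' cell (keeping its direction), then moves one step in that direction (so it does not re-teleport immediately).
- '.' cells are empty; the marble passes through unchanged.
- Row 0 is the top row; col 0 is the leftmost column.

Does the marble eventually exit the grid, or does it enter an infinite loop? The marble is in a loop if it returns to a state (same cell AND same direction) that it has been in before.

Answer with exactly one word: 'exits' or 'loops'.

Step 1: enter (5,8), '.' pass, move left to (5,7)
Step 2: enter (5,7), '.' pass, move left to (5,6)
Step 3: enter (5,6), '.' pass, move left to (5,5)
Step 4: enter (5,5), '<' forces left->left, move left to (5,4)
Step 5: enter (5,4), '>' forces left->right, move right to (5,5)
Step 6: enter (5,5), '<' forces right->left, move left to (5,4)
Step 7: at (5,4) dir=left — LOOP DETECTED (seen before)

Answer: loops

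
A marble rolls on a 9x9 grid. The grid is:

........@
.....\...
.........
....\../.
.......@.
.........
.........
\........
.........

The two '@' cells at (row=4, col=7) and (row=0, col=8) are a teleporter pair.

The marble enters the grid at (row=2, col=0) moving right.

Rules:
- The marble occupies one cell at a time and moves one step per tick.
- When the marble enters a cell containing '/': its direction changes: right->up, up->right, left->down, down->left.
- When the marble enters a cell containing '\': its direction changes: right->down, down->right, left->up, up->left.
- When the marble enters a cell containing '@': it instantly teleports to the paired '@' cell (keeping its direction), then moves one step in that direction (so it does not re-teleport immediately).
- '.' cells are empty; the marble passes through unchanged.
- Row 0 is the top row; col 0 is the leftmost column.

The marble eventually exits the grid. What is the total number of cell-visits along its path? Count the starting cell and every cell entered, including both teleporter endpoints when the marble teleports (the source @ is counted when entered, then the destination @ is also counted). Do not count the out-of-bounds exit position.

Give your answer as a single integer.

Step 1: enter (2,0), '.' pass, move right to (2,1)
Step 2: enter (2,1), '.' pass, move right to (2,2)
Step 3: enter (2,2), '.' pass, move right to (2,3)
Step 4: enter (2,3), '.' pass, move right to (2,4)
Step 5: enter (2,4), '.' pass, move right to (2,5)
Step 6: enter (2,5), '.' pass, move right to (2,6)
Step 7: enter (2,6), '.' pass, move right to (2,7)
Step 8: enter (2,7), '.' pass, move right to (2,8)
Step 9: enter (2,8), '.' pass, move right to (2,9)
Step 10: at (2,9) — EXIT via right edge, pos 2
Path length (cell visits): 9

Answer: 9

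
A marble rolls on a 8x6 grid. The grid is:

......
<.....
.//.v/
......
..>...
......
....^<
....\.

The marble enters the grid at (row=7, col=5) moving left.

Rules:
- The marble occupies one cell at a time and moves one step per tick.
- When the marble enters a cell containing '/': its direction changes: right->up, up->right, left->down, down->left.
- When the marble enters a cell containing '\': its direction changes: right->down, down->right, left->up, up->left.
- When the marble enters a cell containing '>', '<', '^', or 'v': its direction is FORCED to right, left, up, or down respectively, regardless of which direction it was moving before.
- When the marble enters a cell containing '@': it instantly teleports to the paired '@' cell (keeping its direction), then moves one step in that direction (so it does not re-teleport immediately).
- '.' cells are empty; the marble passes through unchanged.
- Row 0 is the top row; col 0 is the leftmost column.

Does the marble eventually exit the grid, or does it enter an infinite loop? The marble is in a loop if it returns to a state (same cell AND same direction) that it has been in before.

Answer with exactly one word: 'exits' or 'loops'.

Step 1: enter (7,5), '.' pass, move left to (7,4)
Step 2: enter (7,4), '\' deflects left->up, move up to (6,4)
Step 3: enter (6,4), '^' forces up->up, move up to (5,4)
Step 4: enter (5,4), '.' pass, move up to (4,4)
Step 5: enter (4,4), '.' pass, move up to (3,4)
Step 6: enter (3,4), '.' pass, move up to (2,4)
Step 7: enter (2,4), 'v' forces up->down, move down to (3,4)
Step 8: enter (3,4), '.' pass, move down to (4,4)
Step 9: enter (4,4), '.' pass, move down to (5,4)
Step 10: enter (5,4), '.' pass, move down to (6,4)
Step 11: enter (6,4), '^' forces down->up, move up to (5,4)
Step 12: at (5,4) dir=up — LOOP DETECTED (seen before)

Answer: loops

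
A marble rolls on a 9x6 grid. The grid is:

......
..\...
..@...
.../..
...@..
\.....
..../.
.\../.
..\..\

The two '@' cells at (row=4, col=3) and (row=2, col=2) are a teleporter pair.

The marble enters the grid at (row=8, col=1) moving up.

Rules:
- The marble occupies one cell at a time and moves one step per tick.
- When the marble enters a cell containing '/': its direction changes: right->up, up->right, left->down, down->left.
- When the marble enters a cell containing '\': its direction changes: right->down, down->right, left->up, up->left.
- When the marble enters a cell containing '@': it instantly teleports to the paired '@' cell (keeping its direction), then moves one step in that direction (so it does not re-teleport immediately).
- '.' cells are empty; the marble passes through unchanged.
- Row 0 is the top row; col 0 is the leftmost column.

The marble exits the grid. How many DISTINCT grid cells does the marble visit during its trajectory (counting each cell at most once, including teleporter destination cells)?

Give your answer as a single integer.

Answer: 3

Derivation:
Step 1: enter (8,1), '.' pass, move up to (7,1)
Step 2: enter (7,1), '\' deflects up->left, move left to (7,0)
Step 3: enter (7,0), '.' pass, move left to (7,-1)
Step 4: at (7,-1) — EXIT via left edge, pos 7
Distinct cells visited: 3 (path length 3)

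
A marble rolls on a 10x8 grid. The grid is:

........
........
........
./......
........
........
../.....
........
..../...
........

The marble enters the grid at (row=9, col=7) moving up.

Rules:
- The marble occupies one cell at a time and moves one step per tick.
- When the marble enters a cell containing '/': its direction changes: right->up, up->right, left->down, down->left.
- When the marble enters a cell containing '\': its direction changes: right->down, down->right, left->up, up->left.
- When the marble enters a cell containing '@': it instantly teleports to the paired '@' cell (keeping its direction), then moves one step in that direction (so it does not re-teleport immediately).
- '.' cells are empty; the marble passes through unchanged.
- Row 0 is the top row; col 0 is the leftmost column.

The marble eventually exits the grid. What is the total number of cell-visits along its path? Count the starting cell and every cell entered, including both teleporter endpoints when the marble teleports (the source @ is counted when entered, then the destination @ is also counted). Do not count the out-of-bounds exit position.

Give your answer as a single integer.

Step 1: enter (9,7), '.' pass, move up to (8,7)
Step 2: enter (8,7), '.' pass, move up to (7,7)
Step 3: enter (7,7), '.' pass, move up to (6,7)
Step 4: enter (6,7), '.' pass, move up to (5,7)
Step 5: enter (5,7), '.' pass, move up to (4,7)
Step 6: enter (4,7), '.' pass, move up to (3,7)
Step 7: enter (3,7), '.' pass, move up to (2,7)
Step 8: enter (2,7), '.' pass, move up to (1,7)
Step 9: enter (1,7), '.' pass, move up to (0,7)
Step 10: enter (0,7), '.' pass, move up to (-1,7)
Step 11: at (-1,7) — EXIT via top edge, pos 7
Path length (cell visits): 10

Answer: 10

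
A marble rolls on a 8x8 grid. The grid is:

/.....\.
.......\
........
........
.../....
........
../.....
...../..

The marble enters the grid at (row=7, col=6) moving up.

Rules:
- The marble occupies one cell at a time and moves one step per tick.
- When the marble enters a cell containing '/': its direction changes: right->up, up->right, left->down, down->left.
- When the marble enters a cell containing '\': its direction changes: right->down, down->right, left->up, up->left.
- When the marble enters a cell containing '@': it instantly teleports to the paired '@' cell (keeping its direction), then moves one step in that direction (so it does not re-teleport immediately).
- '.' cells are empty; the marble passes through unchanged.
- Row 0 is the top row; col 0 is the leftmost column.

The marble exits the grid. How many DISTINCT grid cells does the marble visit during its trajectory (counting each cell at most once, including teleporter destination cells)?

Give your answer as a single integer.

Answer: 21

Derivation:
Step 1: enter (7,6), '.' pass, move up to (6,6)
Step 2: enter (6,6), '.' pass, move up to (5,6)
Step 3: enter (5,6), '.' pass, move up to (4,6)
Step 4: enter (4,6), '.' pass, move up to (3,6)
Step 5: enter (3,6), '.' pass, move up to (2,6)
Step 6: enter (2,6), '.' pass, move up to (1,6)
Step 7: enter (1,6), '.' pass, move up to (0,6)
Step 8: enter (0,6), '\' deflects up->left, move left to (0,5)
Step 9: enter (0,5), '.' pass, move left to (0,4)
Step 10: enter (0,4), '.' pass, move left to (0,3)
Step 11: enter (0,3), '.' pass, move left to (0,2)
Step 12: enter (0,2), '.' pass, move left to (0,1)
Step 13: enter (0,1), '.' pass, move left to (0,0)
Step 14: enter (0,0), '/' deflects left->down, move down to (1,0)
Step 15: enter (1,0), '.' pass, move down to (2,0)
Step 16: enter (2,0), '.' pass, move down to (3,0)
Step 17: enter (3,0), '.' pass, move down to (4,0)
Step 18: enter (4,0), '.' pass, move down to (5,0)
Step 19: enter (5,0), '.' pass, move down to (6,0)
Step 20: enter (6,0), '.' pass, move down to (7,0)
Step 21: enter (7,0), '.' pass, move down to (8,0)
Step 22: at (8,0) — EXIT via bottom edge, pos 0
Distinct cells visited: 21 (path length 21)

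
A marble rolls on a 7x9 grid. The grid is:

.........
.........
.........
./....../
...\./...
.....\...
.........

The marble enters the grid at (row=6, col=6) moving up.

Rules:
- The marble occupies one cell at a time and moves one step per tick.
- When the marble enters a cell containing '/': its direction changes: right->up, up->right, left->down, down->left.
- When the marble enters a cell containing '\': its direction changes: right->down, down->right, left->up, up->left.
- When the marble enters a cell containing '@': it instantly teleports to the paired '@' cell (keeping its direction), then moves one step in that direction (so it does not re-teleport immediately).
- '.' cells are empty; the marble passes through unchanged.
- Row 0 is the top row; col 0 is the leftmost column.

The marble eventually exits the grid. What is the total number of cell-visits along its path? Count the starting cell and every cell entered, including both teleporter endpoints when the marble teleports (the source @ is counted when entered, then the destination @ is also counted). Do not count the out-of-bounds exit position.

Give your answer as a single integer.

Answer: 7

Derivation:
Step 1: enter (6,6), '.' pass, move up to (5,6)
Step 2: enter (5,6), '.' pass, move up to (4,6)
Step 3: enter (4,6), '.' pass, move up to (3,6)
Step 4: enter (3,6), '.' pass, move up to (2,6)
Step 5: enter (2,6), '.' pass, move up to (1,6)
Step 6: enter (1,6), '.' pass, move up to (0,6)
Step 7: enter (0,6), '.' pass, move up to (-1,6)
Step 8: at (-1,6) — EXIT via top edge, pos 6
Path length (cell visits): 7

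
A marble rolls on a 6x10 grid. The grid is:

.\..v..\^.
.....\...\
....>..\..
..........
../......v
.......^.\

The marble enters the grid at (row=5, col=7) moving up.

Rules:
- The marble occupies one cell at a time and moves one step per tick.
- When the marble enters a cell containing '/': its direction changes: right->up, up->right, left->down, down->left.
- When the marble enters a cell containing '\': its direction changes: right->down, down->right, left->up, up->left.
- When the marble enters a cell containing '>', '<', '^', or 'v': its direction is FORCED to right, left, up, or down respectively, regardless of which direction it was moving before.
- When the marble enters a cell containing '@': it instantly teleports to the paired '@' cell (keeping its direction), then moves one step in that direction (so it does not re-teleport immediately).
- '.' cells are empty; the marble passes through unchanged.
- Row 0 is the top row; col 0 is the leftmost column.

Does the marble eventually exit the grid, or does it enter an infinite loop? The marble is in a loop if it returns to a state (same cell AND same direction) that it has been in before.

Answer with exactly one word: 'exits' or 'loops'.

Step 1: enter (5,7), '^' forces up->up, move up to (4,7)
Step 2: enter (4,7), '.' pass, move up to (3,7)
Step 3: enter (3,7), '.' pass, move up to (2,7)
Step 4: enter (2,7), '\' deflects up->left, move left to (2,6)
Step 5: enter (2,6), '.' pass, move left to (2,5)
Step 6: enter (2,5), '.' pass, move left to (2,4)
Step 7: enter (2,4), '>' forces left->right, move right to (2,5)
Step 8: enter (2,5), '.' pass, move right to (2,6)
Step 9: enter (2,6), '.' pass, move right to (2,7)
Step 10: enter (2,7), '\' deflects right->down, move down to (3,7)
Step 11: enter (3,7), '.' pass, move down to (4,7)
Step 12: enter (4,7), '.' pass, move down to (5,7)
Step 13: enter (5,7), '^' forces down->up, move up to (4,7)
Step 14: at (4,7) dir=up — LOOP DETECTED (seen before)

Answer: loops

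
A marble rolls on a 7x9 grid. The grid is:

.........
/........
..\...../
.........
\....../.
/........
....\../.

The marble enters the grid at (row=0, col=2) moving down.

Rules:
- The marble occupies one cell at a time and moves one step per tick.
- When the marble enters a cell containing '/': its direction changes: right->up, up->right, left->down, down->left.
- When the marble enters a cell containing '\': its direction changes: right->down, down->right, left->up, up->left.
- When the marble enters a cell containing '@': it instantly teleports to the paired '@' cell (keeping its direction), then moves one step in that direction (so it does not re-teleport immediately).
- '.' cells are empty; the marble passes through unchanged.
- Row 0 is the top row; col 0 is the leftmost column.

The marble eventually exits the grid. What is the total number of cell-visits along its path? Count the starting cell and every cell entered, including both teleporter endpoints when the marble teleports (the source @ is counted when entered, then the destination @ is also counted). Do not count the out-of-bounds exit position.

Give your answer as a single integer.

Answer: 11

Derivation:
Step 1: enter (0,2), '.' pass, move down to (1,2)
Step 2: enter (1,2), '.' pass, move down to (2,2)
Step 3: enter (2,2), '\' deflects down->right, move right to (2,3)
Step 4: enter (2,3), '.' pass, move right to (2,4)
Step 5: enter (2,4), '.' pass, move right to (2,5)
Step 6: enter (2,5), '.' pass, move right to (2,6)
Step 7: enter (2,6), '.' pass, move right to (2,7)
Step 8: enter (2,7), '.' pass, move right to (2,8)
Step 9: enter (2,8), '/' deflects right->up, move up to (1,8)
Step 10: enter (1,8), '.' pass, move up to (0,8)
Step 11: enter (0,8), '.' pass, move up to (-1,8)
Step 12: at (-1,8) — EXIT via top edge, pos 8
Path length (cell visits): 11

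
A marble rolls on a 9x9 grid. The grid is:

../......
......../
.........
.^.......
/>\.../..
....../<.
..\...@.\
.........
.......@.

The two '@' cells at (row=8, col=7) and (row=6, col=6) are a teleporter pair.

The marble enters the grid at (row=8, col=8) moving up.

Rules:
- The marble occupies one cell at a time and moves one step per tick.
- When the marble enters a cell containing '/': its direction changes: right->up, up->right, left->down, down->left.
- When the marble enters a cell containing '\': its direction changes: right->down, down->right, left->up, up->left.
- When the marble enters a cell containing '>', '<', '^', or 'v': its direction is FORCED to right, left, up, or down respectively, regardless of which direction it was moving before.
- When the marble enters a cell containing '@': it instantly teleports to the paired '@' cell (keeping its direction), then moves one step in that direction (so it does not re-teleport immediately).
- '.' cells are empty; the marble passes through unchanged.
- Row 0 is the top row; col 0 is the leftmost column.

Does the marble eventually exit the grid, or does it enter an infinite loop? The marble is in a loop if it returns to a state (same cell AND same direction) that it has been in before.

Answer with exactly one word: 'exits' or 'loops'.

Step 1: enter (8,8), '.' pass, move up to (7,8)
Step 2: enter (7,8), '.' pass, move up to (6,8)
Step 3: enter (6,8), '\' deflects up->left, move left to (6,7)
Step 4: enter (6,7), '.' pass, move left to (6,6)
Step 5: enter (6,6), '@' teleport (6,6)->(8,7), also enter (8,7), move left to (8,6)
Step 6: enter (8,6), '.' pass, move left to (8,5)
Step 7: enter (8,5), '.' pass, move left to (8,4)
Step 8: enter (8,4), '.' pass, move left to (8,3)
Step 9: enter (8,3), '.' pass, move left to (8,2)
Step 10: enter (8,2), '.' pass, move left to (8,1)
Step 11: enter (8,1), '.' pass, move left to (8,0)
Step 12: enter (8,0), '.' pass, move left to (8,-1)
Step 13: at (8,-1) — EXIT via left edge, pos 8

Answer: exits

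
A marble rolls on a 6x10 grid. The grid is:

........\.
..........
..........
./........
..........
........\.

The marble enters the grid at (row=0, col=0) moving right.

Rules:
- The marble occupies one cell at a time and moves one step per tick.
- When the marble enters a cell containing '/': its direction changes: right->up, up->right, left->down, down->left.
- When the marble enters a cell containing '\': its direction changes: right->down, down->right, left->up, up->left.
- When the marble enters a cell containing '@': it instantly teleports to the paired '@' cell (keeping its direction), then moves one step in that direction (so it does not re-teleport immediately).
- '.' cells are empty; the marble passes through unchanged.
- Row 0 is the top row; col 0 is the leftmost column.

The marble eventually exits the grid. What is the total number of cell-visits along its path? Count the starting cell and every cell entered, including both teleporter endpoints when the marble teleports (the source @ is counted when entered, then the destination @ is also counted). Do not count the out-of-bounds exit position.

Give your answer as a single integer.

Step 1: enter (0,0), '.' pass, move right to (0,1)
Step 2: enter (0,1), '.' pass, move right to (0,2)
Step 3: enter (0,2), '.' pass, move right to (0,3)
Step 4: enter (0,3), '.' pass, move right to (0,4)
Step 5: enter (0,4), '.' pass, move right to (0,5)
Step 6: enter (0,5), '.' pass, move right to (0,6)
Step 7: enter (0,6), '.' pass, move right to (0,7)
Step 8: enter (0,7), '.' pass, move right to (0,8)
Step 9: enter (0,8), '\' deflects right->down, move down to (1,8)
Step 10: enter (1,8), '.' pass, move down to (2,8)
Step 11: enter (2,8), '.' pass, move down to (3,8)
Step 12: enter (3,8), '.' pass, move down to (4,8)
Step 13: enter (4,8), '.' pass, move down to (5,8)
Step 14: enter (5,8), '\' deflects down->right, move right to (5,9)
Step 15: enter (5,9), '.' pass, move right to (5,10)
Step 16: at (5,10) — EXIT via right edge, pos 5
Path length (cell visits): 15

Answer: 15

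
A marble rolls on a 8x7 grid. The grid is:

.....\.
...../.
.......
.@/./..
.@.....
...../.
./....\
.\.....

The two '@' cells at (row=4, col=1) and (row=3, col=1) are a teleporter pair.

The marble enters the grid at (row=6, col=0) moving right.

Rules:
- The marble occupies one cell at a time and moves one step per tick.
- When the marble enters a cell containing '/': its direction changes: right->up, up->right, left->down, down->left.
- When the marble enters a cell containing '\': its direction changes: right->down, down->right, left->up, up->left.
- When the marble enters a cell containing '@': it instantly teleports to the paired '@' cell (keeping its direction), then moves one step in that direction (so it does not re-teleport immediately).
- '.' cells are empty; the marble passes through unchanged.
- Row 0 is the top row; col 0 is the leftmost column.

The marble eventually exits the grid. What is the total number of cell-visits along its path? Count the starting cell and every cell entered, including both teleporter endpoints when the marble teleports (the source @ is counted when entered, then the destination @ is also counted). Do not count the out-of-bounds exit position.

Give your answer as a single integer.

Step 1: enter (6,0), '.' pass, move right to (6,1)
Step 2: enter (6,1), '/' deflects right->up, move up to (5,1)
Step 3: enter (5,1), '.' pass, move up to (4,1)
Step 4: enter (4,1), '@' teleport (4,1)->(3,1), also enter (3,1), move up to (2,1)
Step 5: enter (2,1), '.' pass, move up to (1,1)
Step 6: enter (1,1), '.' pass, move up to (0,1)
Step 7: enter (0,1), '.' pass, move up to (-1,1)
Step 8: at (-1,1) — EXIT via top edge, pos 1
Path length (cell visits): 8

Answer: 8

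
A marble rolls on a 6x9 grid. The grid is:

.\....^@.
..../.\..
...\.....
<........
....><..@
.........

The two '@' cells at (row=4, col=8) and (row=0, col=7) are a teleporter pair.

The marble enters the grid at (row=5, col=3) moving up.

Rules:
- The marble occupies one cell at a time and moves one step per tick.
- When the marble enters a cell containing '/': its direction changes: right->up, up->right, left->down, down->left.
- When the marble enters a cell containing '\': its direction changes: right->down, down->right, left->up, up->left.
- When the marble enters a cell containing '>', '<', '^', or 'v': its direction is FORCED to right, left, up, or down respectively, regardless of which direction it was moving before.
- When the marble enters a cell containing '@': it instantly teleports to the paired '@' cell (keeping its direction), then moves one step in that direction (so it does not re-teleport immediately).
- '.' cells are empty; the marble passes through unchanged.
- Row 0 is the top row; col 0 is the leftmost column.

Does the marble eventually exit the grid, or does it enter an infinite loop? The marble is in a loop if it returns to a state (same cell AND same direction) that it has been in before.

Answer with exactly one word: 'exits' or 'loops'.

Step 1: enter (5,3), '.' pass, move up to (4,3)
Step 2: enter (4,3), '.' pass, move up to (3,3)
Step 3: enter (3,3), '.' pass, move up to (2,3)
Step 4: enter (2,3), '\' deflects up->left, move left to (2,2)
Step 5: enter (2,2), '.' pass, move left to (2,1)
Step 6: enter (2,1), '.' pass, move left to (2,0)
Step 7: enter (2,0), '.' pass, move left to (2,-1)
Step 8: at (2,-1) — EXIT via left edge, pos 2

Answer: exits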